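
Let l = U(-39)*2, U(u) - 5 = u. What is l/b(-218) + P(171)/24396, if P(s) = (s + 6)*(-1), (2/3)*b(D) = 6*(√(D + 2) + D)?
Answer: 23799707/873498780 + 34*I*√6/35805 ≈ 0.027246 + 0.002326*I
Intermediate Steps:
U(u) = 5 + u
b(D) = 9*D + 9*√(2 + D) (b(D) = 3*(6*(√(D + 2) + D))/2 = 3*(6*(√(2 + D) + D))/2 = 3*(6*(D + √(2 + D)))/2 = 3*(6*D + 6*√(2 + D))/2 = 9*D + 9*√(2 + D))
P(s) = -6 - s (P(s) = (6 + s)*(-1) = -6 - s)
l = -68 (l = (5 - 39)*2 = -34*2 = -68)
l/b(-218) + P(171)/24396 = -68/(9*(-218) + 9*√(2 - 218)) + (-6 - 1*171)/24396 = -68/(-1962 + 9*√(-216)) + (-6 - 171)*(1/24396) = -68/(-1962 + 9*(6*I*√6)) - 177*1/24396 = -68/(-1962 + 54*I*√6) - 59/8132 = -59/8132 - 68/(-1962 + 54*I*√6)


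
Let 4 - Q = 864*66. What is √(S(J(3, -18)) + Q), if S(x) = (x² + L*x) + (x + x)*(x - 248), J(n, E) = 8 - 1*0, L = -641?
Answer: 2*I*√16481 ≈ 256.76*I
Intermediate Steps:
J(n, E) = 8 (J(n, E) = 8 + 0 = 8)
Q = -57020 (Q = 4 - 864*66 = 4 - 1*57024 = 4 - 57024 = -57020)
S(x) = x² - 641*x + 2*x*(-248 + x) (S(x) = (x² - 641*x) + (x + x)*(x - 248) = (x² - 641*x) + (2*x)*(-248 + x) = (x² - 641*x) + 2*x*(-248 + x) = x² - 641*x + 2*x*(-248 + x))
√(S(J(3, -18)) + Q) = √(3*8*(-379 + 8) - 57020) = √(3*8*(-371) - 57020) = √(-8904 - 57020) = √(-65924) = 2*I*√16481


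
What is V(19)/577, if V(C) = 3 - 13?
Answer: -10/577 ≈ -0.017331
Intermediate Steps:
V(C) = -10
V(19)/577 = -10/577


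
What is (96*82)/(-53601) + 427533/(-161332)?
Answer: -8062067279/2882518844 ≈ -2.7969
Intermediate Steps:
(96*82)/(-53601) + 427533/(-161332) = 7872*(-1/53601) + 427533*(-1/161332) = -2624/17867 - 427533/161332 = -8062067279/2882518844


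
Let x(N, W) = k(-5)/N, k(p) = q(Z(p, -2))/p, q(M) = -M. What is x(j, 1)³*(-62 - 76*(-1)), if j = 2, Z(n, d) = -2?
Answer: -14/125 ≈ -0.11200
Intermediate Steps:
k(p) = 2/p (k(p) = (-1*(-2))/p = 2/p)
x(N, W) = -2/(5*N) (x(N, W) = (2/(-5))/N = (2*(-⅕))/N = -2/(5*N))
x(j, 1)³*(-62 - 76*(-1)) = (-⅖/2)³*(-62 - 76*(-1)) = (-⅖*½)³*(-62 + 76) = (-⅕)³*14 = -1/125*14 = -14/125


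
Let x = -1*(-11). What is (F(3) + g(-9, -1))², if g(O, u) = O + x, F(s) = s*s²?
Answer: 841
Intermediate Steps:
x = 11
F(s) = s³
g(O, u) = 11 + O (g(O, u) = O + 11 = 11 + O)
(F(3) + g(-9, -1))² = (3³ + (11 - 9))² = (27 + 2)² = 29² = 841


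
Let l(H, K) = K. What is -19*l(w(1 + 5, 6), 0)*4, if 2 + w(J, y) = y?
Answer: 0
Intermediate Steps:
w(J, y) = -2 + y
-19*l(w(1 + 5, 6), 0)*4 = -19*0*4 = 0*4 = 0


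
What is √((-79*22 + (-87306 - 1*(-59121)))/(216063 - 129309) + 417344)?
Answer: √3141035403473562/86754 ≈ 646.02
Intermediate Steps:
√((-79*22 + (-87306 - 1*(-59121)))/(216063 - 129309) + 417344) = √((-1738 + (-87306 + 59121))/86754 + 417344) = √((-1738 - 28185)*(1/86754) + 417344) = √(-29923*1/86754 + 417344) = √(-29923/86754 + 417344) = √(36206231453/86754) = √3141035403473562/86754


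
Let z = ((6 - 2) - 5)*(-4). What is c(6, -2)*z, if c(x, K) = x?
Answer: 24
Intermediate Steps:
z = 4 (z = (4 - 5)*(-4) = -1*(-4) = 4)
c(6, -2)*z = 6*4 = 24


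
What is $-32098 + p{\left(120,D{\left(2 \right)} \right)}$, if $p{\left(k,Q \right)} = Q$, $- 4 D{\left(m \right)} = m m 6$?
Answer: $-32104$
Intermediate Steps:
$D{\left(m \right)} = - \frac{3 m^{2}}{2}$ ($D{\left(m \right)} = - \frac{m m 6}{4} = - \frac{m^{2} \cdot 6}{4} = - \frac{6 m^{2}}{4} = - \frac{3 m^{2}}{2}$)
$-32098 + p{\left(120,D{\left(2 \right)} \right)} = -32098 - \frac{3 \cdot 2^{2}}{2} = -32098 - 6 = -32104$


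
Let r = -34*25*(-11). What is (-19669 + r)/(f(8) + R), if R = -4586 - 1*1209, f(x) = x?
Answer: 10319/5787 ≈ 1.7831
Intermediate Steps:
r = 9350 (r = -850*(-11) = 9350)
R = -5795 (R = -4586 - 1209 = -5795)
(-19669 + r)/(f(8) + R) = (-19669 + 9350)/(8 - 5795) = -10319/(-5787) = -10319*(-1/5787) = 10319/5787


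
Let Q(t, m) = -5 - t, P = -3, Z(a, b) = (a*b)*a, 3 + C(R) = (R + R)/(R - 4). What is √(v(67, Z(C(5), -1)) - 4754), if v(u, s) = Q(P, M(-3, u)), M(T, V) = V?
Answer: 2*I*√1189 ≈ 68.964*I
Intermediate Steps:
C(R) = -3 + 2*R/(-4 + R) (C(R) = -3 + (R + R)/(R - 4) = -3 + (2*R)/(-4 + R) = -3 + 2*R/(-4 + R))
Z(a, b) = b*a²
v(u, s) = -2 (v(u, s) = -5 - 1*(-3) = -5 + 3 = -2)
√(v(67, Z(C(5), -1)) - 4754) = √(-2 - 4754) = √(-4756) = 2*I*√1189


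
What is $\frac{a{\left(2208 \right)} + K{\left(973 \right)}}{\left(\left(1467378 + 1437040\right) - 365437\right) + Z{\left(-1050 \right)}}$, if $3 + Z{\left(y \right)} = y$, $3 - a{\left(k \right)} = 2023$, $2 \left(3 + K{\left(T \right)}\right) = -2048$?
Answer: $- \frac{3047}{2537928} \approx -0.0012006$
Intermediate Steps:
$K{\left(T \right)} = -1027$ ($K{\left(T \right)} = -3 + \frac{1}{2} \left(-2048\right) = -3 - 1024 = -1027$)
$a{\left(k \right)} = -2020$ ($a{\left(k \right)} = 3 - 2023 = -2020$)
$Z{\left(y \right)} = -3 + y$
$\frac{a{\left(2208 \right)} + K{\left(973 \right)}}{\left(\left(1467378 + 1437040\right) - 365437\right) + Z{\left(-1050 \right)}} = \frac{-2020 - 1027}{\left(\left(1467378 + 1437040\right) - 365437\right) - 1053} = - \frac{3047}{\left(2904418 - 365437\right) - 1053} = - \frac{3047}{2538981 - 1053} = - \frac{3047}{2537928}$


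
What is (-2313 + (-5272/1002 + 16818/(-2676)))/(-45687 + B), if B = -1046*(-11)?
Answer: 519410557/7637607726 ≈ 0.068007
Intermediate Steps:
B = 11506
(-2313 + (-5272/1002 + 16818/(-2676)))/(-45687 + B) = (-2313 + (-5272/1002 + 16818/(-2676)))/(-45687 + 11506) = (-2313 + (-5272*1/1002 + 16818*(-1/2676)))/(-34181) = (-2313 + (-2636/501 - 2803/446))*(-1/34181) = (-2313 - 2579959/223446)*(-1/34181) = -519410557/223446*(-1/34181) = 519410557/7637607726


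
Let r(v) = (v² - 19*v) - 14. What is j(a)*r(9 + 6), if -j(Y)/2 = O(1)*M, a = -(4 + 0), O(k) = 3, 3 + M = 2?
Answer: -444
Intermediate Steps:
M = -1 (M = -3 + 2 = -1)
a = -4 (a = -1*4 = -4)
j(Y) = 6 (j(Y) = -6*(-1) = -2*(-3) = 6)
r(v) = -14 + v² - 19*v
j(a)*r(9 + 6) = 6*(-14 + (9 + 6)² - 19*(9 + 6)) = 6*(-14 + 15² - 19*15) = 6*(-14 + 225 - 285) = 6*(-74) = -444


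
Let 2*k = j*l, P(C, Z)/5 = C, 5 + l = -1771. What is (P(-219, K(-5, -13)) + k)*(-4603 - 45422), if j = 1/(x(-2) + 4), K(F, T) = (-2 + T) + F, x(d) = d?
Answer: 76988475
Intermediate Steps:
l = -1776 (l = -5 - 1771 = -1776)
K(F, T) = -2 + F + T
P(C, Z) = 5*C
j = 1/2 (j = 1/(-2 + 4) = 1/2 ≈ 0.50000)
k = -444 (k = ((1/2)*(-1776))/2 = (1/2)*(-888) = -444)
(P(-219, K(-5, -13)) + k)*(-4603 - 45422) = (5*(-219) - 444)*(-4603 - 45422) = (-1095 - 444)*(-50025) = -1539*(-50025) = 76988475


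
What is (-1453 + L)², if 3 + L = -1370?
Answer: 7986276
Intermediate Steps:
L = -1373 (L = -3 - 1370 = -1373)
(-1453 + L)² = (-1453 - 1373)² = (-2826)² = 7986276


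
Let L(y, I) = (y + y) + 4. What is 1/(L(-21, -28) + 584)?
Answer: 1/546 ≈ 0.0018315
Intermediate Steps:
L(y, I) = 4 + 2*y (L(y, I) = 2*y + 4 = 4 + 2*y)
1/(L(-21, -28) + 584) = 1/((4 + 2*(-21)) + 584) = 1/((4 - 42) + 584) = 1/(-38 + 584) = 1/546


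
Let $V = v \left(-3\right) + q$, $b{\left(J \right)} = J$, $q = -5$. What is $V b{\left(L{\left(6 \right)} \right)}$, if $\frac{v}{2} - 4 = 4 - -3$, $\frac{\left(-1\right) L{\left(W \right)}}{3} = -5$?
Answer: $-1065$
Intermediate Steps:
$L{\left(W \right)} = 15$ ($L{\left(W \right)} = \left(-3\right) \left(-5\right) = 15$)
$v = 22$ ($v = 8 + 2 \left(4 - -3\right) = 8 + 2 \left(4 + 3\right) = 8 + 2 \cdot 7 = 8 + 14 = 22$)
$V = -71$ ($V = 22 \left(-3\right) - 5 = -66 - 5 = -71$)
$V b{\left(L{\left(6 \right)} \right)} = \left(-71\right) 15 = -1065$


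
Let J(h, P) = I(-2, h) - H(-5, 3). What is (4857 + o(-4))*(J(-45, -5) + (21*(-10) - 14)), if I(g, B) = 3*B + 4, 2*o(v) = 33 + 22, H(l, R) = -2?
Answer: -3448457/2 ≈ -1.7242e+6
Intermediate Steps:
o(v) = 55/2 (o(v) = (33 + 22)/2 = (1/2)*55 = 55/2)
I(g, B) = 4 + 3*B
J(h, P) = 6 + 3*h (J(h, P) = (4 + 3*h) - 1*(-2) = (4 + 3*h) + 2 = 6 + 3*h)
(4857 + o(-4))*(J(-45, -5) + (21*(-10) - 14)) = (4857 + 55/2)*((6 + 3*(-45)) + (21*(-10) - 14)) = 9769*((6 - 135) + (-210 - 14))/2 = 9769*(-129 - 224)/2 = (9769/2)*(-353) = -3448457/2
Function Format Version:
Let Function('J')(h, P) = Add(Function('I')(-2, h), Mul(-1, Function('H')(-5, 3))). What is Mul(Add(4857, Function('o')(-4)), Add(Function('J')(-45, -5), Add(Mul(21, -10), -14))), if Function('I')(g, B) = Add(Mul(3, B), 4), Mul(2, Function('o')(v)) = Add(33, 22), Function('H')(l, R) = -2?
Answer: Rational(-3448457, 2) ≈ -1.7242e+6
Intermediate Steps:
Function('o')(v) = Rational(55, 2) (Function('o')(v) = Mul(Rational(1, 2), Add(33, 22)) = Mul(Rational(1, 2), 55) = Rational(55, 2))
Function('I')(g, B) = Add(4, Mul(3, B))
Function('J')(h, P) = Add(6, Mul(3, h)) (Function('J')(h, P) = Add(Add(4, Mul(3, h)), Mul(-1, -2)) = Add(Add(4, Mul(3, h)), 2) = Add(6, Mul(3, h)))
Mul(Add(4857, Function('o')(-4)), Add(Function('J')(-45, -5), Add(Mul(21, -10), -14))) = Mul(Add(4857, Rational(55, 2)), Add(Add(6, Mul(3, -45)), Add(Mul(21, -10), -14))) = Mul(Rational(9769, 2), Add(Add(6, -135), Add(-210, -14))) = Mul(Rational(9769, 2), Add(-129, -224)) = Mul(Rational(9769, 2), -353) = Rational(-3448457, 2)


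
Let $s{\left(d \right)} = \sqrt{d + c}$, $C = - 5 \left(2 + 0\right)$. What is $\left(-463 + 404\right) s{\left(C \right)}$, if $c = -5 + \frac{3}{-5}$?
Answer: $- \frac{59 i \sqrt{390}}{5} \approx - 233.03 i$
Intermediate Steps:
$c = - \frac{28}{5}$ ($c = -5 + 3 \left(- \frac{1}{5}\right) = -5 - \frac{3}{5} = - \frac{28}{5} \approx -5.6$)
$C = -10$ ($C = \left(-5\right) 2 = -10$)
$s{\left(d \right)} = \sqrt{- \frac{28}{5} + d}$ ($s{\left(d \right)} = \sqrt{d - \frac{28}{5}} = \sqrt{- \frac{28}{5} + d}$)
$\left(-463 + 404\right) s{\left(C \right)} = \left(-463 + 404\right) \frac{\sqrt{-140 + 25 \left(-10\right)}}{5} = - 59 \frac{\sqrt{-140 - 250}}{5} = - 59 \frac{\sqrt{-390}}{5} = - 59 \frac{i \sqrt{390}}{5} = - \frac{59 i \sqrt{390}}{5}$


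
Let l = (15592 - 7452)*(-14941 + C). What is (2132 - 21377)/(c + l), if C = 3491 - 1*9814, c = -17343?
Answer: 6415/57702101 ≈ 0.00011117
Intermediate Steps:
C = -6323 (C = 3491 - 9814 = -6323)
l = -173088960 (l = (15592 - 7452)*(-14941 - 6323) = 8140*(-21264) = -173088960)
(2132 - 21377)/(c + l) = (2132 - 21377)/(-17343 - 173088960) = -19245/(-173106303) = -19245*(-1/173106303) = 6415/57702101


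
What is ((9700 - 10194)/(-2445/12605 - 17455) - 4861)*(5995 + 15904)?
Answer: -2342151078537995/22002272 ≈ -1.0645e+8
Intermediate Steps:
((9700 - 10194)/(-2445/12605 - 17455) - 4861)*(5995 + 15904) = (-494/(-2445*1/12605 - 17455) - 4861)*21899 = (-494/(-489/2521 - 17455) - 4861)*21899 = (-494/(-44004544/2521) - 4861)*21899 = (-494*(-2521/44004544) - 4861)*21899 = (622687/22002272 - 4861)*21899 = -106952421505/22002272*21899 = -2342151078537995/22002272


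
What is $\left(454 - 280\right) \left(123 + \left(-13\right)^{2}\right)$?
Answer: $50808$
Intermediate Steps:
$\left(454 - 280\right) \left(123 + \left(-13\right)^{2}\right) = 174 \left(123 + 169\right) = 174 \cdot 292 = 50808$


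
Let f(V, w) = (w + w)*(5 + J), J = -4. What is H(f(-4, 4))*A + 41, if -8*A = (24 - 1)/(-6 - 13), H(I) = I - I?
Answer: 41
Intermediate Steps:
f(V, w) = 2*w (f(V, w) = (w + w)*(5 - 4) = (2*w)*1 = 2*w)
H(I) = 0
A = 23/152 (A = -(24 - 1)/(8*(-6 - 13)) = -23/(8*(-19)) = -23*(-1)/(8*19) = -⅛*(-23/19) = 23/152 ≈ 0.15132)
H(f(-4, 4))*A + 41 = 0*(23/152) + 41 = 0 + 41 = 41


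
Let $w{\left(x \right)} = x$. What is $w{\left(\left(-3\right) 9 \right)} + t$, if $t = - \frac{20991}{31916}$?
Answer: $- \frac{882723}{31916} \approx -27.658$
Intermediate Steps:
$t = - \frac{20991}{31916}$ ($t = \left(-20991\right) \frac{1}{31916} = - \frac{20991}{31916} \approx -0.65769$)
$w{\left(\left(-3\right) 9 \right)} + t = \left(-3\right) 9 - \frac{20991}{31916} = -27 - \frac{20991}{31916} = - \frac{882723}{31916}$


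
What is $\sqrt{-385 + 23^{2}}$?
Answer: $12$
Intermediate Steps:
$\sqrt{-385 + 23^{2}} = \sqrt{-385 + 529} = \sqrt{144} = 12$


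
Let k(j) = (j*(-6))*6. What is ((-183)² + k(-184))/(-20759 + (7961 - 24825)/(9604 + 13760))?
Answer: -234300033/121257535 ≈ -1.9323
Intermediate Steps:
k(j) = -36*j (k(j) = -6*j*6 = -36*j)
((-183)² + k(-184))/(-20759 + (7961 - 24825)/(9604 + 13760)) = ((-183)² - 36*(-184))/(-20759 + (7961 - 24825)/(9604 + 13760)) = (33489 + 6624)/(-20759 - 16864/23364) = 40113/(-20759 - 16864*1/23364) = 40113/(-20759 - 4216/5841) = 40113/(-121257535/5841) = 40113*(-5841/121257535) = -234300033/121257535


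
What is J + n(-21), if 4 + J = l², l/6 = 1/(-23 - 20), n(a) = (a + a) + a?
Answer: -123847/1849 ≈ -66.980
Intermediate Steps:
n(a) = 3*a (n(a) = 2*a + a = 3*a)
l = -6/43 (l = 6/(-23 - 20) = 6/(-43) = 6*(-1/43) = -6/43 ≈ -0.13953)
J = -7360/1849 (J = -4 + (-6/43)² = -4 + 36/1849 = -7360/1849 ≈ -3.9805)
J + n(-21) = -7360/1849 + 3*(-21) = -7360/1849 - 63 = -123847/1849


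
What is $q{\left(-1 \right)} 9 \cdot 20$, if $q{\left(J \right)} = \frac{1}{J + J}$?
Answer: $-90$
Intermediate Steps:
$q{\left(J \right)} = \frac{1}{2 J}$
$q{\left(-1 \right)} 9 \cdot 20 = \frac{1}{2 \left(-1\right)} 9 \cdot 20 = \frac{1}{2} \left(-1\right) 9 \cdot 20 = \left(- \frac{1}{2}\right) 9 \cdot 20 = \left(- \frac{9}{2}\right) 20 = -90$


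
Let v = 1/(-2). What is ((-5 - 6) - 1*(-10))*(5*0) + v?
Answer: -½ ≈ -0.50000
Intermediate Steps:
v = -½ ≈ -0.50000
((-5 - 6) - 1*(-10))*(5*0) + v = ((-5 - 6) - 1*(-10))*(5*0) - ½ = (-11 + 10)*0 - ½ = -1*0 - ½ = 0 - ½ = -½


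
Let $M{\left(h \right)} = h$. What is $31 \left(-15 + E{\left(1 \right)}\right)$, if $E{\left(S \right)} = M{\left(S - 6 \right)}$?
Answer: $-620$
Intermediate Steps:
$E{\left(S \right)} = -6 + S$ ($E{\left(S \right)} = S - 6 = -6 + S$)
$31 \left(-15 + E{\left(1 \right)}\right) = 31 \left(-15 + \left(-6 + 1\right)\right) = 31 \left(-15 - 5\right) = 31 \left(-20\right) = -620$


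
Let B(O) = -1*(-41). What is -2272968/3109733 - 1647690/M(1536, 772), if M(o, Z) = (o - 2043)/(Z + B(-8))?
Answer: 1388570002863078/525544877 ≈ 2.6422e+6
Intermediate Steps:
B(O) = 41
M(o, Z) = (-2043 + o)/(41 + Z) (M(o, Z) = (o - 2043)/(Z + 41) = (-2043 + o)/(41 + Z))
-2272968/3109733 - 1647690/M(1536, 772) = -2272968/3109733 - 1647690*(41 + 772)/(-2043 + 1536) = -2272968*1/3109733 - 1647690/(-507/813) = -2272968/3109733 - 1647690/((1/813)*(-507)) = -2272968/3109733 - 1647690/(-169/271) = -2272968/3109733 - 1647690*(-271/169) = -2272968/3109733 + 446523990/169 = 1388570002863078/525544877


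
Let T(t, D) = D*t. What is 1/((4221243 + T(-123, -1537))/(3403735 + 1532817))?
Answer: 2468276/2205147 ≈ 1.1193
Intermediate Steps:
1/((4221243 + T(-123, -1537))/(3403735 + 1532817)) = 1/((4221243 - 1537*(-123))/(3403735 + 1532817)) = 1/((4221243 + 189051)/4936552) = 1/(4410294*(1/4936552)) = 1/(2205147/2468276) = 2468276/2205147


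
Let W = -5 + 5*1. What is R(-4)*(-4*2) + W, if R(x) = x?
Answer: 32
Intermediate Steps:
W = 0 (W = -5 + 5 = 0)
R(-4)*(-4*2) + W = -(-16)*2 + 0 = -4*(-8) + 0 = 32 + 0 = 32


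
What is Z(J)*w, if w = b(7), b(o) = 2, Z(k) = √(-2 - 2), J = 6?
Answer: 4*I ≈ 4.0*I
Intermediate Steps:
Z(k) = 2*I (Z(k) = √(-4) = 2*I)
w = 2
Z(J)*w = (2*I)*2 = 4*I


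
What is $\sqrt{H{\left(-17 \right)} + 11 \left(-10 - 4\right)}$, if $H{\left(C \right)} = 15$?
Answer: $i \sqrt{139} \approx 11.79 i$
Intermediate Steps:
$\sqrt{H{\left(-17 \right)} + 11 \left(-10 - 4\right)} = \sqrt{15 + 11 \left(-10 - 4\right)} = \sqrt{15 + 11 \left(-14\right)} = \sqrt{15 - 154} = \sqrt{-139} = i \sqrt{139}$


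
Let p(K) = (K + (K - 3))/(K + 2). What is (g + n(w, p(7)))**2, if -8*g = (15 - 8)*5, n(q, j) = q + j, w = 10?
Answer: 243049/5184 ≈ 46.884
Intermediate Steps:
p(K) = (-3 + 2*K)/(2 + K) (p(K) = (K + (-3 + K))/(2 + K) = (-3 + 2*K)/(2 + K))
n(q, j) = j + q
g = -35/8 (g = -(15 - 8)*5/8 = -7*5/8 = -1/8*35 = -35/8 ≈ -4.3750)
(g + n(w, p(7)))**2 = (-35/8 + ((-3 + 2*7)/(2 + 7) + 10))**2 = (-35/8 + ((-3 + 14)/9 + 10))**2 = (-35/8 + ((1/9)*11 + 10))**2 = (-35/8 + (11/9 + 10))**2 = (-35/8 + 101/9)**2 = (493/72)**2 = 243049/5184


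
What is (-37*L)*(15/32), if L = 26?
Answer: -7215/16 ≈ -450.94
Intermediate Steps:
(-37*L)*(15/32) = (-37*26)*(15/32) = -14430/32 = -962*15/32 = -7215/16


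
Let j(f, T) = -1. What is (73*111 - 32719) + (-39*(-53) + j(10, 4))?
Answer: -22550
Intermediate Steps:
(73*111 - 32719) + (-39*(-53) + j(10, 4)) = (73*111 - 32719) + (-39*(-53) - 1) = (8103 - 32719) + (2067 - 1) = -24616 + 2066 = -22550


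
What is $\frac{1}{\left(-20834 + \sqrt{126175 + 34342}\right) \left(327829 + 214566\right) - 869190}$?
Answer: $- \frac{322889332}{3647664000287739985} - \frac{15497 \sqrt{160517}}{3647664000287739985} \approx -9.0222 \cdot 10^{-11}$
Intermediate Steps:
$\frac{1}{\left(-20834 + \sqrt{126175 + 34342}\right) \left(327829 + 214566\right) - 869190} = \frac{1}{\left(-20834 + \sqrt{160517}\right) 542395 - 869190} = \frac{1}{\left(-11300257430 + 542395 \sqrt{160517}\right) - 869190} = \frac{1}{-11301126620 + 542395 \sqrt{160517}}$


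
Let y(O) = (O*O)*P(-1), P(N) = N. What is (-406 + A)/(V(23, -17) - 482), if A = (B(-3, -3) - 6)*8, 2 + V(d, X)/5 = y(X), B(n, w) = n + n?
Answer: 502/1937 ≈ 0.25916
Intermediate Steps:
y(O) = -O**2 (y(O) = (O*O)*(-1) = O**2*(-1) = -O**2)
B(n, w) = 2*n
V(d, X) = -10 - 5*X**2 (V(d, X) = -10 + 5*(-X**2) = -10 - 5*X**2)
A = -96 (A = (2*(-3) - 6)*8 = (-6 - 6)*8 = -12*8 = -96)
(-406 + A)/(V(23, -17) - 482) = (-406 - 96)/((-10 - 5*(-17)**2) - 482) = -502/((-10 - 5*289) - 482) = -502/((-10 - 1445) - 482) = -502/(-1455 - 482) = -502/(-1937) = -502*(-1/1937) = 502/1937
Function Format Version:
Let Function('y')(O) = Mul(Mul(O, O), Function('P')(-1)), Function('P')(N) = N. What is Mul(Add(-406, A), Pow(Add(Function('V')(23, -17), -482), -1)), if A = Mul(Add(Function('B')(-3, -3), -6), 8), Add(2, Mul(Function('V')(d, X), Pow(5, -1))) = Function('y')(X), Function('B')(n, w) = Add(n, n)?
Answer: Rational(502, 1937) ≈ 0.25916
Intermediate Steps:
Function('y')(O) = Mul(-1, Pow(O, 2)) (Function('y')(O) = Mul(Mul(O, O), -1) = Mul(Pow(O, 2), -1) = Mul(-1, Pow(O, 2)))
Function('B')(n, w) = Mul(2, n)
Function('V')(d, X) = Add(-10, Mul(-5, Pow(X, 2))) (Function('V')(d, X) = Add(-10, Mul(5, Mul(-1, Pow(X, 2)))) = Add(-10, Mul(-5, Pow(X, 2))))
A = -96 (A = Mul(Add(Mul(2, -3), -6), 8) = Mul(Add(-6, -6), 8) = Mul(-12, 8) = -96)
Mul(Add(-406, A), Pow(Add(Function('V')(23, -17), -482), -1)) = Mul(Add(-406, -96), Pow(Add(Add(-10, Mul(-5, Pow(-17, 2))), -482), -1)) = Mul(-502, Pow(Add(Add(-10, Mul(-5, 289)), -482), -1)) = Mul(-502, Pow(Add(Add(-10, -1445), -482), -1)) = Mul(-502, Pow(Add(-1455, -482), -1)) = Mul(-502, Pow(-1937, -1)) = Mul(-502, Rational(-1, 1937)) = Rational(502, 1937)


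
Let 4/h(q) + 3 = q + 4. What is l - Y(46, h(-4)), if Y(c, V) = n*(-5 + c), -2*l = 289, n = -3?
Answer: -43/2 ≈ -21.500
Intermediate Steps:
l = -289/2 (l = -1/2*289 = -289/2 ≈ -144.50)
h(q) = 4/(1 + q) (h(q) = 4/(-3 + (q + 4)) = 4/(-3 + (4 + q)) = 4/(1 + q))
Y(c, V) = 15 - 3*c (Y(c, V) = -3*(-5 + c) = 15 - 3*c)
l - Y(46, h(-4)) = -289/2 - (15 - 3*46) = -289/2 - (15 - 138) = -289/2 - 1*(-123) = -289/2 + 123 = -43/2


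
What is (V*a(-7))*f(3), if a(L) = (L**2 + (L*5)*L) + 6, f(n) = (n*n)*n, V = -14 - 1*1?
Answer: -121500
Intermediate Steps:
V = -15 (V = -14 - 1 = -15)
f(n) = n**3 (f(n) = n**2*n = n**3)
a(L) = 6 + 6*L**2 (a(L) = (L**2 + (5*L)*L) + 6 = (L**2 + 5*L**2) + 6 = 6*L**2 + 6 = 6 + 6*L**2)
(V*a(-7))*f(3) = -15*(6 + 6*(-7)**2)*3**3 = -15*(6 + 6*49)*27 = -15*(6 + 294)*27 = -15*300*27 = -4500*27 = -121500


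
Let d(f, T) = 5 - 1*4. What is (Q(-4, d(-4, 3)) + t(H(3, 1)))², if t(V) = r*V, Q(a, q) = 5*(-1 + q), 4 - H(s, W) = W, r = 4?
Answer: 144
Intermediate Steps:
H(s, W) = 4 - W
d(f, T) = 1 (d(f, T) = 5 - 4 = 1)
Q(a, q) = -5 + 5*q
t(V) = 4*V
(Q(-4, d(-4, 3)) + t(H(3, 1)))² = ((-5 + 5*1) + 4*(4 - 1*1))² = ((-5 + 5) + 4*(4 - 1))² = (0 + 4*3)² = (0 + 12)² = 12² = 144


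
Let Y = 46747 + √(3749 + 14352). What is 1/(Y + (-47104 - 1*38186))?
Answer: -38543/1485544748 - √18101/1485544748 ≈ -2.6036e-5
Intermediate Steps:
Y = 46747 + √18101 ≈ 46882.
1/(Y + (-47104 - 1*38186)) = 1/((46747 + √18101) + (-47104 - 1*38186)) = 1/((46747 + √18101) + (-47104 - 38186)) = 1/((46747 + √18101) - 85290) = 1/(-38543 + √18101)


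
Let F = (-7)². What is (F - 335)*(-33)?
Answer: 9438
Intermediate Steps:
F = 49
(F - 335)*(-33) = (49 - 335)*(-33) = -286*(-33) = 9438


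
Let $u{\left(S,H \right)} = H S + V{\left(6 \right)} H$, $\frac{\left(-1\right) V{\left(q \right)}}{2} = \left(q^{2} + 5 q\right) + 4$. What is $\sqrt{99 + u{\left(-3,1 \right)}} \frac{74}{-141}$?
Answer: $- \frac{148 i \sqrt{11}}{141} \approx - 3.4813 i$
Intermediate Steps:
$V{\left(q \right)} = -8 - 10 q - 2 q^{2}$ ($V{\left(q \right)} = - 2 \left(\left(q^{2} + 5 q\right) + 4\right) = - 2 \left(4 + q^{2} + 5 q\right) = -8 - 10 q - 2 q^{2}$)
$u{\left(S,H \right)} = - 140 H + H S$ ($u{\left(S,H \right)} = H S + \left(-8 - 60 - 2 \cdot 6^{2}\right) H = H S + \left(-8 - 60 - 72\right) H = H S - 140 H = - 140 H + H S$)
$\sqrt{99 + u{\left(-3,1 \right)}} \frac{74}{-141} = \sqrt{99 + 1 \left(-140 - 3\right)} \frac{74}{-141} = \sqrt{99 + 1 \left(-143\right)} 74 \left(- \frac{1}{141}\right) = \sqrt{99 - 143} \left(- \frac{74}{141}\right) = \sqrt{-44} \left(- \frac{74}{141}\right) = 2 i \sqrt{11} \left(- \frac{74}{141}\right) = - \frac{148 i \sqrt{11}}{141}$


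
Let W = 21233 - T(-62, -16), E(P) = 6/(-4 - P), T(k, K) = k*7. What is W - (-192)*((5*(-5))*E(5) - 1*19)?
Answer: 21219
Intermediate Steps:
T(k, K) = 7*k
W = 21667 (W = 21233 - 7*(-62) = 21233 - 1*(-434) = 21233 + 434 = 21667)
W - (-192)*((5*(-5))*E(5) - 1*19) = 21667 - (-192)*((5*(-5))*(-6/(4 + 5)) - 1*19) = 21667 - (-192)*(-(-150)/9 - 19) = 21667 - (-192)*(-25*(-⅔) - 19) = 21667 - (-192)*(50/3 - 19) = 21667 - (-192)*(-7)/3 = 21667 - 1*448 = 21667 - 448 = 21219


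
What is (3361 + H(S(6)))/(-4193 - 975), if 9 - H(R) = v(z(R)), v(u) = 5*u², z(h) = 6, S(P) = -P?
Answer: -1595/2584 ≈ -0.61726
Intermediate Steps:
H(R) = -171 (H(R) = 9 - 5*6² = 9 - 5*36 = 9 - 1*180 = 9 - 180 = -171)
(3361 + H(S(6)))/(-4193 - 975) = (3361 - 171)/(-4193 - 975) = 3190/(-5168) = 3190*(-1/5168) = -1595/2584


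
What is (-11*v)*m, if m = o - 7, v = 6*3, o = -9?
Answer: 3168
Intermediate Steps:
v = 18
m = -16 (m = -9 - 7 = -16)
(-11*v)*m = -11*18*(-16) = -198*(-16) = 3168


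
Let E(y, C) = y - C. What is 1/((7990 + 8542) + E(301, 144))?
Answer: 1/16689 ≈ 5.9920e-5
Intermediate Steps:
1/((7990 + 8542) + E(301, 144)) = 1/((7990 + 8542) + (301 - 1*144)) = 1/(16532 + (301 - 144)) = 1/(16532 + 157) = 1/16689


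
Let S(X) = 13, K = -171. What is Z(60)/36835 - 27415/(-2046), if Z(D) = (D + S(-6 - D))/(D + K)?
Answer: 12454572213/929494390 ≈ 13.399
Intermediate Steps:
Z(D) = (13 + D)/(-171 + D) (Z(D) = (D + 13)/(D - 171) = (13 + D)/(-171 + D))
Z(60)/36835 - 27415/(-2046) = ((13 + 60)/(-171 + 60))/36835 - 27415/(-2046) = (73/(-111))*(1/36835) - 27415*(-1/2046) = -1/111*73*(1/36835) + 27415/2046 = -73/111*1/36835 + 27415/2046 = -73/4088685 + 27415/2046 = 12454572213/929494390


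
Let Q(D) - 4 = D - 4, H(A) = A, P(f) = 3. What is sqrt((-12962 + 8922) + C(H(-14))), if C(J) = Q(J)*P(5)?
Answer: I*sqrt(4082) ≈ 63.891*I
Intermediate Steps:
Q(D) = D (Q(D) = 4 + (D - 4) = 4 + (-4 + D) = D)
C(J) = 3*J (C(J) = J*3 = 3*J)
sqrt((-12962 + 8922) + C(H(-14))) = sqrt((-12962 + 8922) + 3*(-14)) = sqrt(-4040 - 42) = sqrt(-4082) = I*sqrt(4082)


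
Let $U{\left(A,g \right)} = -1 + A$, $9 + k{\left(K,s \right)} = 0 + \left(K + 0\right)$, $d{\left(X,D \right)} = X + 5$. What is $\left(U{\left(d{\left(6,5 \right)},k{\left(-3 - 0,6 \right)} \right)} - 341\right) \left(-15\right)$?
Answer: $4965$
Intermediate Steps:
$d{\left(X,D \right)} = 5 + X$
$k{\left(K,s \right)} = -9 + K$ ($k{\left(K,s \right)} = -9 + \left(0 + \left(K + 0\right)\right) = -9 + \left(0 + K\right) = -9 + K$)
$\left(U{\left(d{\left(6,5 \right)},k{\left(-3 - 0,6 \right)} \right)} - 341\right) \left(-15\right) = \left(\left(-1 + \left(5 + 6\right)\right) - 341\right) \left(-15\right) = \left(\left(-1 + 11\right) - 341\right) \left(-15\right) = \left(10 - 341\right) \left(-15\right) = \left(-331\right) \left(-15\right) = 4965$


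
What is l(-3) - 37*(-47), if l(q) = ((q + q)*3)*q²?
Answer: 1577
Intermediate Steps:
l(q) = 6*q³ (l(q) = ((2*q)*3)*q² = (6*q)*q² = 6*q³)
l(-3) - 37*(-47) = 6*(-3)³ - 37*(-47) = 6*(-27) + 1739 = -162 + 1739 = 1577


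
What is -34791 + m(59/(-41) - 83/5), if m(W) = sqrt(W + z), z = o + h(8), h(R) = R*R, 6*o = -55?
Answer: -34791 + sqrt(55666110)/1230 ≈ -34785.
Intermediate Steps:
o = -55/6 (o = (1/6)*(-55) = -55/6 ≈ -9.1667)
h(R) = R**2
z = 329/6 (z = -55/6 + 8**2 = -55/6 + 64 = 329/6 ≈ 54.833)
m(W) = sqrt(329/6 + W) (m(W) = sqrt(W + 329/6) = sqrt(329/6 + W))
-34791 + m(59/(-41) - 83/5) = -34791 + sqrt(1974 + 36*(59/(-41) - 83/5))/6 = -34791 + sqrt(1974 + 36*(59*(-1/41) - 83*1/5))/6 = -34791 + sqrt(1974 + 36*(-59/41 - 83/5))/6 = -34791 + sqrt(1974 + 36*(-3698/205))/6 = -34791 + sqrt(1974 - 133128/205)/6 = -34791 + sqrt(271542/205)/6 = -34791 + (sqrt(55666110)/205)/6 = -34791 + sqrt(55666110)/1230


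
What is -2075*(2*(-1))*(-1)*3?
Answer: -12450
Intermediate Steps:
-2075*(2*(-1))*(-1)*3 = -2075*(-2*(-1))*3 = -4150*3 = -2075*6 = -12450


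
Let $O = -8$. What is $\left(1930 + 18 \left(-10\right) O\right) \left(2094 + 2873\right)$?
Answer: $16738790$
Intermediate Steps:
$\left(1930 + 18 \left(-10\right) O\right) \left(2094 + 2873\right) = \left(1930 + 18 \left(-10\right) \left(-8\right)\right) \left(2094 + 2873\right) = \left(1930 - -1440\right) 4967 = \left(1930 + 1440\right) 4967 = 3370 \cdot 4967 = 16738790$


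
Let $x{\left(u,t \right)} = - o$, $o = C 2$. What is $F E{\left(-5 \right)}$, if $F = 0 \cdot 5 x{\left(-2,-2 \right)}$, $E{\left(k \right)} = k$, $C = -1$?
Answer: $0$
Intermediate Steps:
$o = -2$ ($o = \left(-1\right) 2 = -2$)
$x{\left(u,t \right)} = 2$ ($x{\left(u,t \right)} = \left(-1\right) \left(-2\right) = 2$)
$F = 0$ ($F = 0 \cdot 5 \cdot 2 = 0 \cdot 2 = 0$)
$F E{\left(-5 \right)} = 0 \left(-5\right) = 0$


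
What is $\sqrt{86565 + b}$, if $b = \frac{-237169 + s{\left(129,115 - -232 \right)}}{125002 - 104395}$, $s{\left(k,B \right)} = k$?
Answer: $\frac{\sqrt{36754808304405}}{20607} \approx 294.2$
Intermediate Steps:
$b = - \frac{237040}{20607}$ ($b = \frac{-237169 + 129}{125002 - 104395} = - \frac{237040}{20607} \approx -11.503$)
$\sqrt{86565 + b} = \sqrt{86565 - \frac{237040}{20607}} = \sqrt{\frac{1783607915}{20607}} = \frac{\sqrt{36754808304405}}{20607}$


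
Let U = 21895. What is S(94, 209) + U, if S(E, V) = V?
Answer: 22104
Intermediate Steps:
S(94, 209) + U = 209 + 21895 = 22104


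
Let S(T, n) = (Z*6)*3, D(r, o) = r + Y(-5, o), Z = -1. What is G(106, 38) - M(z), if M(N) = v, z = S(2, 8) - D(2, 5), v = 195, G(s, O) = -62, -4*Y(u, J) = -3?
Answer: -257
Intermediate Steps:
Y(u, J) = ¾ (Y(u, J) = -¼*(-3) = ¾)
D(r, o) = ¾ + r (D(r, o) = r + ¾ = ¾ + r)
S(T, n) = -18 (S(T, n) = -1*6*3 = -6*3 = -18)
z = -83/4 (z = -18 - (¾ + 2) = -18 - 1*11/4 = -18 - 11/4 = -83/4 ≈ -20.750)
M(N) = 195
G(106, 38) - M(z) = -62 - 1*195 = -62 - 195 = -257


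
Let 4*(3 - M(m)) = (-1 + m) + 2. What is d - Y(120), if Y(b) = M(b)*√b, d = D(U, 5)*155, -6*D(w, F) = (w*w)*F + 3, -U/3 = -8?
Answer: -148955/2 + 109*√30/2 ≈ -74179.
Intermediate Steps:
U = 24 (U = -3*(-8) = 24)
M(m) = 11/4 - m/4 (M(m) = 3 - ((-1 + m) + 2)/4 = 3 - (1 + m)/4 = 3 + (-¼ - m/4) = 11/4 - m/4)
D(w, F) = -½ - F*w²/6 (D(w, F) = -((w*w)*F + 3)/6 = -(w²*F + 3)/6 = -(F*w² + 3)/6 = -(3 + F*w²)/6 = -½ - F*w²/6)
d = -148955/2 (d = (-½ - ⅙*5*24²)*155 = (-½ - ⅙*5*576)*155 = (-½ - 480)*155 = -961/2*155 = -148955/2 ≈ -74478.)
Y(b) = √b*(11/4 - b/4) (Y(b) = (11/4 - b/4)*√b = √b*(11/4 - b/4))
d - Y(120) = -148955/2 - √120*(11 - 1*120)/4 = -148955/2 - 2*√30*(11 - 120)/4 = -148955/2 - 2*√30*(-109)/4 = -148955/2 - (-109)*√30/2 = -148955/2 + 109*√30/2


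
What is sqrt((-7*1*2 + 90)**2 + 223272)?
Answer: 2*sqrt(57262) ≈ 478.59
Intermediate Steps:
sqrt((-7*1*2 + 90)**2 + 223272) = sqrt((-7*2 + 90)**2 + 223272) = sqrt((-14 + 90)**2 + 223272) = sqrt(76**2 + 223272) = sqrt(5776 + 223272) = sqrt(229048) = 2*sqrt(57262)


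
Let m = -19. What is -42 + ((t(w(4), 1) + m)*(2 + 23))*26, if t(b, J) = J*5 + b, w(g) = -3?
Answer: -11092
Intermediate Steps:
t(b, J) = b + 5*J (t(b, J) = 5*J + b = b + 5*J)
-42 + ((t(w(4), 1) + m)*(2 + 23))*26 = -42 + (((-3 + 5*1) - 19)*(2 + 23))*26 = -42 + (((-3 + 5) - 19)*25)*26 = -42 + ((2 - 19)*25)*26 = -42 - 17*25*26 = -42 - 425*26 = -42 - 11050 = -11092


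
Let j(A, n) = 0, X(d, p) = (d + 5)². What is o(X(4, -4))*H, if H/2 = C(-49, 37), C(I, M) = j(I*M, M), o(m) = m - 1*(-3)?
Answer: 0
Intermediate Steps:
X(d, p) = (5 + d)²
o(m) = 3 + m (o(m) = m + 3 = 3 + m)
C(I, M) = 0
H = 0 (H = 2*0 = 0)
o(X(4, -4))*H = (3 + (5 + 4)²)*0 = (3 + 9²)*0 = (3 + 81)*0 = 84*0 = 0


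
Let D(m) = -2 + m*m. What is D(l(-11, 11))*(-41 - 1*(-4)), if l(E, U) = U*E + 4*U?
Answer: -219299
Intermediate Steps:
l(E, U) = 4*U + E*U (l(E, U) = E*U + 4*U = 4*U + E*U)
D(m) = -2 + m²
D(l(-11, 11))*(-41 - 1*(-4)) = (-2 + (11*(4 - 11))²)*(-41 - 1*(-4)) = (-2 + (11*(-7))²)*(-41 + 4) = (-2 + (-77)²)*(-37) = (-2 + 5929)*(-37) = 5927*(-37) = -219299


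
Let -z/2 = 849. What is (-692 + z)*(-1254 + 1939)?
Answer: -1637150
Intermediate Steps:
z = -1698 (z = -2*849 = -1698)
(-692 + z)*(-1254 + 1939) = (-692 - 1698)*(-1254 + 1939) = -2390*685 = -1637150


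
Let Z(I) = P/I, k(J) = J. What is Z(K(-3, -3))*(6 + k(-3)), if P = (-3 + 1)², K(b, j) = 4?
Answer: 3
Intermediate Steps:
P = 4 (P = (-2)² = 4)
Z(I) = 4/I
Z(K(-3, -3))*(6 + k(-3)) = (4/4)*(6 - 3) = (4*(¼))*3 = 1*3 = 3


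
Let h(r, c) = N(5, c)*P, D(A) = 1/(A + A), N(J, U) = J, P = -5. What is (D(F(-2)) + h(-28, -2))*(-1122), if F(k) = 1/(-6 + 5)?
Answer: 28611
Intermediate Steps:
F(k) = -1 (F(k) = 1/(-1) = -1)
D(A) = 1/(2*A)
h(r, c) = -25 (h(r, c) = 5*(-5) = -25)
(D(F(-2)) + h(-28, -2))*(-1122) = ((½)/(-1) - 25)*(-1122) = ((½)*(-1) - 25)*(-1122) = (-½ - 25)*(-1122) = -51/2*(-1122) = 28611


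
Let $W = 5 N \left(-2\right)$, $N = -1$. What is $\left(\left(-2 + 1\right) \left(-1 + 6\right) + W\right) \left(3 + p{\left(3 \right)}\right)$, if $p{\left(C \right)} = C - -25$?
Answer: $155$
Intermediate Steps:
$W = 10$ ($W = 5 \left(-1\right) \left(-2\right) = \left(-5\right) \left(-2\right) = 10$)
$p{\left(C \right)} = 25 + C$ ($p{\left(C \right)} = C + 25 = 25 + C$)
$\left(\left(-2 + 1\right) \left(-1 + 6\right) + W\right) \left(3 + p{\left(3 \right)}\right) = \left(\left(-2 + 1\right) \left(-1 + 6\right) + 10\right) \left(3 + \left(25 + 3\right)\right) = \left(\left(-1\right) 5 + 10\right) \left(3 + 28\right) = \left(-5 + 10\right) 31 = 5 \cdot 31 = 155$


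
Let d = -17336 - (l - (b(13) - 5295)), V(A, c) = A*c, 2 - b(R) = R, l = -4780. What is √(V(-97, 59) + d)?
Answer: I*√23585 ≈ 153.57*I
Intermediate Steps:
b(R) = 2 - R
d = -17862 (d = -17336 - (-4780 - ((2 - 1*13) - 5295)) = -17336 - (-4780 - ((2 - 13) - 5295)) = -17336 - (-4780 - (-11 - 5295)) = -17336 - (-4780 - 1*(-5306)) = -17336 - (-4780 + 5306) = -17336 - 1*526 = -17336 - 526 = -17862)
√(V(-97, 59) + d) = √(-97*59 - 17862) = √(-5723 - 17862) = √(-23585) = I*√23585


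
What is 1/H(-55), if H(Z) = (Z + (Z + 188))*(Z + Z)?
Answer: -1/8580 ≈ -0.00011655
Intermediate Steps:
H(Z) = 2*Z*(188 + 2*Z) (H(Z) = (Z + (188 + Z))*(2*Z) = (188 + 2*Z)*(2*Z) = 2*Z*(188 + 2*Z))
1/H(-55) = 1/(4*(-55)*(94 - 55)) = 1/(4*(-55)*39) = 1/(-8580) = -1/8580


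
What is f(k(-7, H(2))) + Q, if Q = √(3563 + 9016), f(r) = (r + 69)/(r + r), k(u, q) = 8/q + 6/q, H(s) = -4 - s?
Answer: -100/7 + √12579 ≈ 97.870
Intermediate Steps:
k(u, q) = 14/q
f(r) = (69 + r)/(2*r) (f(r) = (69 + r)/((2*r)) = (69 + r)*(1/(2*r)) = (69 + r)/(2*r))
Q = √12579 ≈ 112.16
f(k(-7, H(2))) + Q = (69 + 14/(-4 - 1*2))/(2*((14/(-4 - 1*2)))) + √12579 = (69 + 14/(-4 - 2))/(2*((14/(-4 - 2)))) + √12579 = (69 + 14/(-6))/(2*((14/(-6)))) + √12579 = (69 + 14*(-⅙))/(2*((14*(-⅙)))) + √12579 = (69 - 7/3)/(2*(-7/3)) + √12579 = (½)*(-3/7)*(200/3) + √12579 = -100/7 + √12579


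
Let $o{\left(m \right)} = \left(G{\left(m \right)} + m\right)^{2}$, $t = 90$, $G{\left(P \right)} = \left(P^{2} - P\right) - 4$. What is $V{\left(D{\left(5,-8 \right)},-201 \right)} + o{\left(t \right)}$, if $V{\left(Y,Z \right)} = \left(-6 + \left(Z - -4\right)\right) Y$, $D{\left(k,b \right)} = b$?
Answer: $65546840$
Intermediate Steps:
$G{\left(P \right)} = -4 + P^{2} - P$
$o{\left(m \right)} = \left(-4 + m^{2}\right)^{2}$ ($o{\left(m \right)} = \left(\left(-4 + m^{2} - m\right) + m\right)^{2} = \left(-4 + m^{2}\right)^{2}$)
$V{\left(Y,Z \right)} = Y \left(-2 + Z\right)$ ($V{\left(Y,Z \right)} = \left(-6 + \left(Z + 4\right)\right) Y = \left(-6 + \left(4 + Z\right)\right) Y = \left(-2 + Z\right) Y = Y \left(-2 + Z\right)$)
$V{\left(D{\left(5,-8 \right)},-201 \right)} + o{\left(t \right)} = - 8 \left(-2 - 201\right) + \left(-4 + 90^{2}\right)^{2} = \left(-8\right) \left(-203\right) + \left(-4 + 8100\right)^{2} = 1624 + 8096^{2} = 1624 + 65545216 = 65546840$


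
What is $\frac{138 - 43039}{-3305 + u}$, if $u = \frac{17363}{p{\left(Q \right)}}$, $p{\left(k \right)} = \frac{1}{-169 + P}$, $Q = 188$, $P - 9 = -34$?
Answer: $\frac{42901}{3371727} \approx 0.012724$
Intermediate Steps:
$P = -25$ ($P = 9 - 34 = -25$)
$p{\left(k \right)} = - \frac{1}{194}$ ($p{\left(k \right)} = \frac{1}{-169 - 25} = \frac{1}{-194} = - \frac{1}{194}$)
$u = -3368422$ ($u = \frac{17363}{- \frac{1}{194}} = 17363 \left(-194\right) = -3368422$)
$\frac{138 - 43039}{-3305 + u} = \frac{138 - 43039}{-3305 - 3368422} = - \frac{42901}{-3371727} = \left(-42901\right) \left(- \frac{1}{3371727}\right) = \frac{42901}{3371727}$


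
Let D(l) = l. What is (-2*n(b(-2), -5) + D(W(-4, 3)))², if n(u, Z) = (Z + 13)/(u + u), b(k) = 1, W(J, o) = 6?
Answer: 4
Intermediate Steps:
n(u, Z) = (13 + Z)/(2*u) (n(u, Z) = (13 + Z)/((2*u)) = (13 + Z)*(1/(2*u)) = (13 + Z)/(2*u))
(-2*n(b(-2), -5) + D(W(-4, 3)))² = (-(13 - 5)/1 + 6)² = (-8 + 6)² = (-2)² = 4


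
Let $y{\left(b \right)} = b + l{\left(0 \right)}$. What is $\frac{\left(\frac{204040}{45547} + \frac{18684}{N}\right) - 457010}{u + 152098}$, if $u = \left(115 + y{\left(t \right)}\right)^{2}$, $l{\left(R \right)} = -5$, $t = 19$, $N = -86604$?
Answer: $- \frac{150223588929989}{55466652116561} \approx -2.7084$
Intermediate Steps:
$y{\left(b \right)} = -5 + b$ ($y{\left(b \right)} = b - 5 = -5 + b$)
$u = 16641$ ($u = \left(115 + \left(-5 + 19\right)\right)^{2} = \left(115 + 14\right)^{2} = 129^{2} = 16641$)
$\frac{\left(\frac{204040}{45547} + \frac{18684}{N}\right) - 457010}{u + 152098} = \frac{\left(\frac{204040}{45547} + \frac{18684}{-86604}\right) - 457010}{16641 + 152098} = \frac{\left(204040 \cdot \frac{1}{45547} + 18684 \left(- \frac{1}{86604}\right)\right) - 457010}{168739} = \left(\left(\frac{204040}{45547} - \frac{1557}{7217}\right) - 457010\right) \frac{1}{168739} = \left(\frac{1401640001}{328712699} - 457010\right) \frac{1}{168739} = \left(- \frac{150223588929989}{328712699}\right) \frac{1}{168739} = - \frac{150223588929989}{55466652116561}$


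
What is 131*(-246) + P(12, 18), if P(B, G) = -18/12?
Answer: -64455/2 ≈ -32228.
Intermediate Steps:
P(B, G) = -3/2 (P(B, G) = -18*1/12 = -3/2)
131*(-246) + P(12, 18) = 131*(-246) - 3/2 = -32226 - 3/2 = -64455/2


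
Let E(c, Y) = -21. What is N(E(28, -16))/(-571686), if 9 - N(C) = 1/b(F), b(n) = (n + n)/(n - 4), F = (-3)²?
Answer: -157/10290348 ≈ -1.5257e-5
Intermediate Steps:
F = 9
b(n) = 2*n/(-4 + n) (b(n) = (2*n)/(-4 + n) = 2*n/(-4 + n))
N(C) = 157/18 (N(C) = 9 - 1/(2*9/(-4 + 9)) = 9 - 1/(2*9/5) = 9 - 1/(2*9*(⅕)) = 9 - 1/18/5 = 9 - 1*5/18 = 9 - 5/18 = 157/18)
N(E(28, -16))/(-571686) = (157/18)/(-571686) = (157/18)*(-1/571686) = -157/10290348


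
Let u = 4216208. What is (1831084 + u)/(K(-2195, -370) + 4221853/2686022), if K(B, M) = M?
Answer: -16243159352424/989606287 ≈ -16414.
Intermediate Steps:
(1831084 + u)/(K(-2195, -370) + 4221853/2686022) = (1831084 + 4216208)/(-370 + 4221853/2686022) = 6047292/(-370 + 4221853*(1/2686022)) = 6047292/(-370 + 4221853/2686022) = 6047292/(-989606287/2686022) = 6047292*(-2686022/989606287) = -16243159352424/989606287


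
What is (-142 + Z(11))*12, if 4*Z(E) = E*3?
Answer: -1605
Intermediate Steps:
Z(E) = 3*E/4 (Z(E) = (E*3)/4 = (3*E)/4 = 3*E/4)
(-142 + Z(11))*12 = (-142 + (¾)*11)*12 = (-142 + 33/4)*12 = -535/4*12 = -1605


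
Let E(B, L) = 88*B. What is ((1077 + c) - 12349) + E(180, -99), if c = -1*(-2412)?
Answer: 6980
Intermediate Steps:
c = 2412
((1077 + c) - 12349) + E(180, -99) = ((1077 + 2412) - 12349) + 88*180 = (3489 - 12349) + 15840 = -8860 + 15840 = 6980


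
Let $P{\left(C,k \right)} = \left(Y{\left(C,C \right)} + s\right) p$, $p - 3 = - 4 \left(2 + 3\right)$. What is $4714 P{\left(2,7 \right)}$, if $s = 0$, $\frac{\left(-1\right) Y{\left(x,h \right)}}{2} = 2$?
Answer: $320552$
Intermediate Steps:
$Y{\left(x,h \right)} = -4$ ($Y{\left(x,h \right)} = \left(-2\right) 2 = -4$)
$p = -17$ ($p = 3 - 4 \left(2 + 3\right) = 3 - 20 = -17$)
$P{\left(C,k \right)} = 68$ ($P{\left(C,k \right)} = \left(-4 + 0\right) \left(-17\right) = \left(-4\right) \left(-17\right) = 68$)
$4714 P{\left(2,7 \right)} = 4714 \cdot 68 = 320552$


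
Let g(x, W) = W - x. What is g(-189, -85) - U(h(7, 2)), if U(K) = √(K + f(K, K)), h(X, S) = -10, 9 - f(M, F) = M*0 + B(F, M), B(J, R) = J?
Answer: 101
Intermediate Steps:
f(M, F) = 9 - F (f(M, F) = 9 - (M*0 + F) = 9 - (0 + F) = 9 - F)
U(K) = 3 (U(K) = √(K + (9 - K)) = √9 = 3)
g(-189, -85) - U(h(7, 2)) = (-85 - 1*(-189)) - 1*3 = (-85 + 189) - 3 = 104 - 3 = 101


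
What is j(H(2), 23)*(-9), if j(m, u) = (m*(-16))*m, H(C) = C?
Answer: 576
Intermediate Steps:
j(m, u) = -16*m² (j(m, u) = (-16*m)*m = -16*m²)
j(H(2), 23)*(-9) = -16*2²*(-9) = -16*4*(-9) = -64*(-9) = 576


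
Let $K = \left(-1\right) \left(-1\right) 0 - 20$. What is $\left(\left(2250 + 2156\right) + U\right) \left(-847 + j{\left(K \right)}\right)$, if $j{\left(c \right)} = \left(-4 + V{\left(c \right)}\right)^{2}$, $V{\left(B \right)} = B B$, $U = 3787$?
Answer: $1277854017$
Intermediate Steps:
$K = -20$ ($K = 1 \cdot 0 - 20 = 0 - 20 = -20$)
$V{\left(B \right)} = B^{2}$
$j{\left(c \right)} = \left(-4 + c^{2}\right)^{2}$
$\left(\left(2250 + 2156\right) + U\right) \left(-847 + j{\left(K \right)}\right) = \left(\left(2250 + 2156\right) + 3787\right) \left(-847 + \left(-4 + \left(-20\right)^{2}\right)^{2}\right) = \left(4406 + 3787\right) \left(-847 + \left(-4 + 400\right)^{2}\right) = 8193 \left(-847 + 396^{2}\right) = 8193 \left(-847 + 156816\right) = 8193 \cdot 155969 = 1277854017$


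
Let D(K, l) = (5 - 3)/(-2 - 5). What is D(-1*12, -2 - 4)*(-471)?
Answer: 942/7 ≈ 134.57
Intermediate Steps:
D(K, l) = -2/7 (D(K, l) = 2/(-7) = 2*(-⅐) = -2/7)
D(-1*12, -2 - 4)*(-471) = -2/7*(-471) = 942/7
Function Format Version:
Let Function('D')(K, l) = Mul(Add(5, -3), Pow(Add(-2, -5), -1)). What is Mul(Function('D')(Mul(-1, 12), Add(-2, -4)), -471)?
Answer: Rational(942, 7) ≈ 134.57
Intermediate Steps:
Function('D')(K, l) = Rational(-2, 7) (Function('D')(K, l) = Mul(2, Pow(-7, -1)) = Mul(2, Rational(-1, 7)) = Rational(-2, 7))
Mul(Function('D')(Mul(-1, 12), Add(-2, -4)), -471) = Mul(Rational(-2, 7), -471) = Rational(942, 7)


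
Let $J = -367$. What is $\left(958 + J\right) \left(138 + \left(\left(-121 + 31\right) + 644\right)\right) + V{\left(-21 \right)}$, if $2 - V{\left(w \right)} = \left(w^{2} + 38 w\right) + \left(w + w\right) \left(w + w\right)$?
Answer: $407567$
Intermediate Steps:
$V{\left(w \right)} = 2 - 38 w - 5 w^{2}$ ($V{\left(w \right)} = 2 - \left(\left(w^{2} + 38 w\right) + \left(w + w\right) \left(w + w\right)\right) = 2 - \left(\left(w^{2} + 38 w\right) + 2 w 2 w\right) = 2 - \left(\left(w^{2} + 38 w\right) + 4 w^{2}\right) = 2 - \left(5 w^{2} + 38 w\right) = 2 - 38 w - 5 w^{2}$)
$\left(958 + J\right) \left(138 + \left(\left(-121 + 31\right) + 644\right)\right) + V{\left(-21 \right)} = \left(958 - 367\right) \left(138 + \left(\left(-121 + 31\right) + 644\right)\right) - \left(-800 + 2205\right) = 591 \left(138 + \left(-90 + 644\right)\right) + \left(2 + 798 - 2205\right) = 591 \left(138 + 554\right) + \left(2 + 798 - 2205\right) = 591 \cdot 692 - 1405 = 408972 - 1405 = 407567$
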